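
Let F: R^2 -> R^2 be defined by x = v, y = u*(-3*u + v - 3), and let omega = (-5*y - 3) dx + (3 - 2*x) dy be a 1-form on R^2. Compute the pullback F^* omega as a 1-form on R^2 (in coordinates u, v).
F^* omega = (12*u*v - 18*u - 2*v^2 + 9*v - 9) du + (15*u^2 - 7*u*v + 18*u - 3) dv

Using F^*(f dg) = (f ∘ F) d(g ∘ F), substitute each coordinate x_i by F_i(u, v) in f_i, and replace dx_i by d F_i = (∂F_i/∂u) du + (∂F_i/∂v) dv.
  For the x component: f_1(F) = 15*u^2 - 5*u*v + 15*u - 3; d F_1 = (0) du + (1) dv
  For the y component: f_2(F) = 3 - 2*v; d F_2 = (-6*u + v - 3) du + (u) dv
Combining and collecting du, dv coefficients:
  coeff of du: 12*u*v - 18*u - 2*v^2 + 9*v - 9
  coeff of dv: 15*u^2 - 7*u*v + 18*u - 3
F^* omega = (12*u*v - 18*u - 2*v^2 + 9*v - 9) du + (15*u^2 - 7*u*v + 18*u - 3) dv.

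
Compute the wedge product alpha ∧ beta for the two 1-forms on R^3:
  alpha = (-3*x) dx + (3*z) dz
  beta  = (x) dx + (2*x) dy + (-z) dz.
alpha ∧ beta = (-6*x^2) dx ∧ dy + (-6*x*z) dy ∧ dz

Distribute the wedge, using dx_i ∧ dx_j = -dx_j ∧ dx_i and dx_i ∧ dx_i = 0. For each pair (i, j) with i < j, the coefficient of dx_i ∧ dx_j in alpha ∧ beta is (alpha_i * beta_j - alpha_j * beta_i). Collecting: alpha ∧ beta = (-6*x^2) dx ∧ dy + (-6*x*z) dy ∧ dz.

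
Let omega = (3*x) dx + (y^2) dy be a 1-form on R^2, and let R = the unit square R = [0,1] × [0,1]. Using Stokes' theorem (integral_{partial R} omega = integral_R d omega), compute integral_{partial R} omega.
integral_(partial R) omega = 0

Stokes: integral_partial_R omega = integral_R d omega with d omega = (∂Q/∂x - ∂P/∂y) dx ∧ dy.
  ∂Q/∂x = 0
  ∂P/∂y = 0
  integrand = ∂Q/∂x - ∂P/∂y = 0.
Integrating over R: integral_0^1 integral_0^1 (0) dx dy = 0.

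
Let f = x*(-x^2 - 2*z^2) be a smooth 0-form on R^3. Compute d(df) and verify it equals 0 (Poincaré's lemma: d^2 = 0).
d(df) = 0

Step 1: df = sum_i (∂f/∂x_i) dx_i = (-3*x^2 - 2*z^2) dx + (0) dy + (-4*x*z) dz.
Step 2: Apply d again. Using the 1-form formula, the coefficient of dx ∧ dy in d(df) is ∂^2 f/∂x ∂y - ∂^2 f/∂y ∂x = (0) - (0) = 0 (equality of mixed partials for smooth f).
Similarly for dx ∧ dz and dy ∧ dz — all coefficients vanish. So d(df) = 0.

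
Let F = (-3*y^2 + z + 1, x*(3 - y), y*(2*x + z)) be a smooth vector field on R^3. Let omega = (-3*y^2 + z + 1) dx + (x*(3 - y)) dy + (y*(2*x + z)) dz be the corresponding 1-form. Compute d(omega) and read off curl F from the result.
d(omega) = (2*x + z) dy ∧ dz + (1 - 2*y) dz ∧ dx + (5*y + 3) dx ∧ dy; curl F = (2*x + z, 1 - 2*y, 5*y + 3)

d omega = sum_{i<j} (∂f_j/∂x_i - ∂f_i/∂x_j) dx_i ∧ dx_j. Under the identification (dy ∧ dz, dz ∧ dx, dx ∧ dy) ↔ (e_x, e_y, e_z), the coefficients are exactly the components of curl F. Compute:
  ∂R/∂y - ∂Q/∂z = (2*x + z) - (0) = 2*x + z
  ∂P/∂z - ∂R/∂x = (1) - (2*y) = 1 - 2*y
  ∂Q/∂x - ∂P/∂y = (3 - y) - (-6*y) = 5*y + 3.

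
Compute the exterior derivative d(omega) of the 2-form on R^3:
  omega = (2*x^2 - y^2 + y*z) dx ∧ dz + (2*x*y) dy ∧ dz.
d(omega) = (4*y - z) dx ∧ dy ∧ dz

For a 2-form omega = sum_{i<j} g_{ij} dx_i ∧ dx_j, the exterior derivative is
  d(omega) = sum_{i<j} d(g_{ij}) ∧ dx_i ∧ dx_j = sum_{i<j, k} (∂g_{ij}/∂x_k) dx_k ∧ dx_i ∧ dx_j.
Expand each term, using dx_k ∧ dx_i ∧ dx_j = sgn(permutation) dx_{(a)} ∧ dx_{(b)} ∧ dx_{(c)} with (a < b < c) sorted:
  d(2*x^2 - y^2 + y*z) includes (∂/∂y)(2*x^2 - y^2 + y*z) dy = (-2*y + z) dy, which multiplied by dx ∧ dz gives (2*y - z) dx ∧ dy ∧ dz
  d(2*x*y) includes (∂/∂x)(2*x*y) dx = (2*y) dx, which multiplied by dy ∧ dz gives (2*y) dx ∧ dy ∧ dz
Collecting like 3-forms: d(omega) = (4*y - z) dx ∧ dy ∧ dz.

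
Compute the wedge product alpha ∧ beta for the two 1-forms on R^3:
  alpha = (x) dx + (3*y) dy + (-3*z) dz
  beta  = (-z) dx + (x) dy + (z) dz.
alpha ∧ beta = (x^2 + 3*y*z) dx ∧ dy + (z*(x - 3*z)) dx ∧ dz + (3*z*(x + y)) dy ∧ dz

Distribute the wedge, using dx_i ∧ dx_j = -dx_j ∧ dx_i and dx_i ∧ dx_i = 0. For each pair (i, j) with i < j, the coefficient of dx_i ∧ dx_j in alpha ∧ beta is (alpha_i * beta_j - alpha_j * beta_i). Collecting: alpha ∧ beta = (x^2 + 3*y*z) dx ∧ dy + (z*(x - 3*z)) dx ∧ dz + (3*z*(x + y)) dy ∧ dz.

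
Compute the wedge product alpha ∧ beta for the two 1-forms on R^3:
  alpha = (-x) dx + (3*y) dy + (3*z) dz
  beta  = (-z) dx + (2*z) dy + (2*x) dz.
alpha ∧ beta = (z*(-2*x + 3*y)) dx ∧ dy + (-2*x^2 + 3*z^2) dx ∧ dz + (6*x*y - 6*z^2) dy ∧ dz

Distribute the wedge, using dx_i ∧ dx_j = -dx_j ∧ dx_i and dx_i ∧ dx_i = 0. For each pair (i, j) with i < j, the coefficient of dx_i ∧ dx_j in alpha ∧ beta is (alpha_i * beta_j - alpha_j * beta_i). Collecting: alpha ∧ beta = (z*(-2*x + 3*y)) dx ∧ dy + (-2*x^2 + 3*z^2) dx ∧ dz + (6*x*y - 6*z^2) dy ∧ dz.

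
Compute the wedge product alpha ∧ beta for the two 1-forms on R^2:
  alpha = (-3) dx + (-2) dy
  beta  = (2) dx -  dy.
alpha ∧ beta = (7) dx ∧ dy

Distribute the wedge, using dx_i ∧ dx_j = -dx_j ∧ dx_i and dx_i ∧ dx_i = 0. For each pair (i, j) with i < j, the coefficient of dx_i ∧ dx_j in alpha ∧ beta is (alpha_i * beta_j - alpha_j * beta_i). Collecting: alpha ∧ beta = (7) dx ∧ dy.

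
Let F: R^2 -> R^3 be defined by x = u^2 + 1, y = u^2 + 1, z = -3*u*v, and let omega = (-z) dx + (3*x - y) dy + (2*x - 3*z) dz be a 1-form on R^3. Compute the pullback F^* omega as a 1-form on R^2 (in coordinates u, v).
F^* omega = (4*u^3 - 27*u*v^2 + 4*u - 6*v) du + (3*u*(-2*u^2 - 9*u*v - 2)) dv

Using F^*(f dg) = (f ∘ F) d(g ∘ F), substitute each coordinate x_i by F_i(u, v) in f_i, and replace dx_i by d F_i = (∂F_i/∂u) du + (∂F_i/∂v) dv.
  For the x component: f_1(F) = 3*u*v; d F_1 = (2*u) du + (0) dv
  For the y component: f_2(F) = 2*u^2 + 2; d F_2 = (2*u) du + (0) dv
  For the z component: f_3(F) = 2*u^2 + 9*u*v + 2; d F_3 = (-3*v) du + (-3*u) dv
Combining and collecting du, dv coefficients:
  coeff of du: 4*u^3 - 27*u*v^2 + 4*u - 6*v
  coeff of dv: 3*u*(-2*u^2 - 9*u*v - 2)
F^* omega = (4*u^3 - 27*u*v^2 + 4*u - 6*v) du + (3*u*(-2*u^2 - 9*u*v - 2)) dv.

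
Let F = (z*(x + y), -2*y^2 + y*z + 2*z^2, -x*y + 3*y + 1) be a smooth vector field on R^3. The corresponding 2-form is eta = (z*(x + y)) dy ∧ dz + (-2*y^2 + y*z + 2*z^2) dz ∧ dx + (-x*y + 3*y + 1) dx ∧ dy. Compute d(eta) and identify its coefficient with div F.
d(eta) = (-4*y + 2*z) dx ∧ dy ∧ dz; div F = -4*y + 2*z

For a 2-form in R^3 of the form above, applying d gives a 3-form with coefficient ∂P/∂x + ∂Q/∂y + ∂R/∂z:
  ∂P/∂x = z
  ∂Q/∂y = -4*y + z
  ∂R/∂z = 0
Sum = -4*y + 2*z, which is exactly div F.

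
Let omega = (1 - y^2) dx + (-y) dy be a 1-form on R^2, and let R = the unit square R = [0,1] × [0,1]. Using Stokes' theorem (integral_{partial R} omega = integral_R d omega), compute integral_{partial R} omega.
integral_(partial R) omega = 1

Stokes: integral_partial_R omega = integral_R d omega with d omega = (∂Q/∂x - ∂P/∂y) dx ∧ dy.
  ∂Q/∂x = 0
  ∂P/∂y = -2*y
  integrand = ∂Q/∂x - ∂P/∂y = 2*y.
Integrating over R: integral_0^1 integral_0^1 (2*y) dx dy = 1.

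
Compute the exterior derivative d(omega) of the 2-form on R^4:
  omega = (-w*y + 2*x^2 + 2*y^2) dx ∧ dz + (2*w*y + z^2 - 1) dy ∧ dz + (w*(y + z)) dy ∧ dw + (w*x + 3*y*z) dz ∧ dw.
d(omega) = (w - 4*y) dx ∧ dy ∧ dz + (w - y) dx ∧ dz ∧ dw + (-w + 2*y + 3*z) dy ∧ dz ∧ dw

For a 2-form omega = sum_{i<j} g_{ij} dx_i ∧ dx_j, the exterior derivative is
  d(omega) = sum_{i<j} d(g_{ij}) ∧ dx_i ∧ dx_j = sum_{i<j, k} (∂g_{ij}/∂x_k) dx_k ∧ dx_i ∧ dx_j.
Expand each term, using dx_k ∧ dx_i ∧ dx_j = sgn(permutation) dx_{(a)} ∧ dx_{(b)} ∧ dx_{(c)} with (a < b < c) sorted:
  d(-w*y + 2*x^2 + 2*y^2) includes (∂/∂y)(-w*y + 2*x^2 + 2*y^2) dy = (-w + 4*y) dy, which multiplied by dx ∧ dz gives (w - 4*y) dx ∧ dy ∧ dz
  d(-w*y + 2*x^2 + 2*y^2) includes (∂/∂w)(-w*y + 2*x^2 + 2*y^2) dw = (-y) dw, which multiplied by dx ∧ dz gives (-y) dx ∧ dz ∧ dw
  d(2*w*y + z^2 - 1) includes (∂/∂w)(2*w*y + z^2 - 1) dw = (2*y) dw, which multiplied by dy ∧ dz gives (2*y) dy ∧ dz ∧ dw
  d(w*(y + z)) includes (∂/∂z)(w*(y + z)) dz = (w) dz, which multiplied by dy ∧ dw gives (-w) dy ∧ dz ∧ dw
  d(w*x + 3*y*z) includes (∂/∂x)(w*x + 3*y*z) dx = (w) dx, which multiplied by dz ∧ dw gives (w) dx ∧ dz ∧ dw
  d(w*x + 3*y*z) includes (∂/∂y)(w*x + 3*y*z) dy = (3*z) dy, which multiplied by dz ∧ dw gives (3*z) dy ∧ dz ∧ dw
Collecting like 3-forms: d(omega) = (w - 4*y) dx ∧ dy ∧ dz + (w - y) dx ∧ dz ∧ dw + (-w + 2*y + 3*z) dy ∧ dz ∧ dw.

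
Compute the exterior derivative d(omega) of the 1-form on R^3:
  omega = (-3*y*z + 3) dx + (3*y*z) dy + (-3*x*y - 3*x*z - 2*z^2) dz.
d(omega) = (3*z) dx ∧ dy + (-3*z) dx ∧ dz + (-3*x - 3*y) dy ∧ dz

For a 1-form omega = sum_i f_i dx_i, the exterior derivative is
  d(omega) = sum_{i < j} (∂f_j/∂x_i - ∂f_i/∂x_j) dx_i ∧ dx_j.
  coefficient of dx ∧ dy: ∂f_2/∂x - ∂f_1/∂y = ∂(3*y*z)/∂x - ∂(-3*y*z + 3)/∂y = 3*z
  coefficient of dx ∧ dz: ∂f_3/∂x - ∂f_1/∂z = ∂(-3*x*y - 3*x*z - 2*z^2)/∂x - ∂(-3*y*z + 3)/∂z = -3*z
  coefficient of dy ∧ dz: ∂f_3/∂y - ∂f_2/∂z = ∂(-3*x*y - 3*x*z - 2*z^2)/∂y - ∂(3*y*z)/∂z = -3*x - 3*y
Assembling: d(omega) = (3*z) dx ∧ dy + (-3*z) dx ∧ dz + (-3*x - 3*y) dy ∧ dz.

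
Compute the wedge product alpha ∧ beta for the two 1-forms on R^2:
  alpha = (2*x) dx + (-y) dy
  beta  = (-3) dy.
alpha ∧ beta = (-6*x) dx ∧ dy

Distribute the wedge, using dx_i ∧ dx_j = -dx_j ∧ dx_i and dx_i ∧ dx_i = 0. For each pair (i, j) with i < j, the coefficient of dx_i ∧ dx_j in alpha ∧ beta is (alpha_i * beta_j - alpha_j * beta_i). Collecting: alpha ∧ beta = (-6*x) dx ∧ dy.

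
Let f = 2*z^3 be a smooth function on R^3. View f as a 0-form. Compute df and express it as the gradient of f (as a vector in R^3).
df = (0) dx + (0) dy + (6*z^2) dz; grad f = (0, 0, 6*z^2)

For a 0-form f, d f = (∂f/∂x) dx + (∂f/∂y) dy + (∂f/∂z) dz. The components of the vector representation are exactly the entries of grad f in Cartesian coordinates:
  ∂f/∂x = 0
  ∂f/∂y = 0
  ∂f/∂z = 6*z^2.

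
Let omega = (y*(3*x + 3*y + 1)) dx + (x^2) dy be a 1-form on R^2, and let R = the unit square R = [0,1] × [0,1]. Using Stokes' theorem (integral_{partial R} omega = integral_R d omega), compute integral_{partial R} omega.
integral_(partial R) omega = -9/2

Stokes: integral_partial_R omega = integral_R d omega with d omega = (∂Q/∂x - ∂P/∂y) dx ∧ dy.
  ∂Q/∂x = 2*x
  ∂P/∂y = 3*x + 6*y + 1
  integrand = ∂Q/∂x - ∂P/∂y = -x - 6*y - 1.
Integrating over R: integral_0^1 integral_0^1 (-x - 6*y - 1) dx dy = -9/2.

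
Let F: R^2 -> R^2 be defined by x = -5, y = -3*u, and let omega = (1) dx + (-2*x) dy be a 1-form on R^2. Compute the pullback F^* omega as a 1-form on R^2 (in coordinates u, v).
F^* omega = (-30) du

Using F^*(f dg) = (f ∘ F) d(g ∘ F), substitute each coordinate x_i by F_i(u, v) in f_i, and replace dx_i by d F_i = (∂F_i/∂u) du + (∂F_i/∂v) dv.
  For the x component: f_1(F) = 1; d F_1 = (0) du + (0) dv
  For the y component: f_2(F) = 10; d F_2 = (-3) du + (0) dv
Combining and collecting du, dv coefficients:
  coeff of du: -30
  coeff of dv: 0
F^* omega = (-30) du.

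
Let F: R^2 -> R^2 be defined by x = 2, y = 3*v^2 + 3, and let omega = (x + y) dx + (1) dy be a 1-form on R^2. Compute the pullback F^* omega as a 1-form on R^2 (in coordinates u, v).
F^* omega = (6*v) dv

Using F^*(f dg) = (f ∘ F) d(g ∘ F), substitute each coordinate x_i by F_i(u, v) in f_i, and replace dx_i by d F_i = (∂F_i/∂u) du + (∂F_i/∂v) dv.
  For the x component: f_1(F) = 3*v^2 + 5; d F_1 = (0) du + (0) dv
  For the y component: f_2(F) = 1; d F_2 = (0) du + (6*v) dv
Combining and collecting du, dv coefficients:
  coeff of du: 0
  coeff of dv: 6*v
F^* omega = (6*v) dv.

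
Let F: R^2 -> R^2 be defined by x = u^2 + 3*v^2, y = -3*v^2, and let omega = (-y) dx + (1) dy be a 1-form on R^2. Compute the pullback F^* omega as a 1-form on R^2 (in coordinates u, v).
F^* omega = (6*u*v^2) du + (18*v^3 - 6*v) dv

Using F^*(f dg) = (f ∘ F) d(g ∘ F), substitute each coordinate x_i by F_i(u, v) in f_i, and replace dx_i by d F_i = (∂F_i/∂u) du + (∂F_i/∂v) dv.
  For the x component: f_1(F) = 3*v^2; d F_1 = (2*u) du + (6*v) dv
  For the y component: f_2(F) = 1; d F_2 = (0) du + (-6*v) dv
Combining and collecting du, dv coefficients:
  coeff of du: 6*u*v^2
  coeff of dv: 18*v^3 - 6*v
F^* omega = (6*u*v^2) du + (18*v^3 - 6*v) dv.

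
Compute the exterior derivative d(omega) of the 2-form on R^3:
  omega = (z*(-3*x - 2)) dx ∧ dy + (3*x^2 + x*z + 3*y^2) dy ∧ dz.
d(omega) = (3*x + z - 2) dx ∧ dy ∧ dz

For a 2-form omega = sum_{i<j} g_{ij} dx_i ∧ dx_j, the exterior derivative is
  d(omega) = sum_{i<j} d(g_{ij}) ∧ dx_i ∧ dx_j = sum_{i<j, k} (∂g_{ij}/∂x_k) dx_k ∧ dx_i ∧ dx_j.
Expand each term, using dx_k ∧ dx_i ∧ dx_j = sgn(permutation) dx_{(a)} ∧ dx_{(b)} ∧ dx_{(c)} with (a < b < c) sorted:
  d(z*(-3*x - 2)) includes (∂/∂z)(z*(-3*x - 2)) dz = (-3*x - 2) dz, which multiplied by dx ∧ dy gives (-3*x - 2) dx ∧ dy ∧ dz
  d(3*x^2 + x*z + 3*y^2) includes (∂/∂x)(3*x^2 + x*z + 3*y^2) dx = (6*x + z) dx, which multiplied by dy ∧ dz gives (6*x + z) dx ∧ dy ∧ dz
Collecting like 3-forms: d(omega) = (3*x + z - 2) dx ∧ dy ∧ dz.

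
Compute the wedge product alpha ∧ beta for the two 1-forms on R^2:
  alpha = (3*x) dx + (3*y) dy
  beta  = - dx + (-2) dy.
alpha ∧ beta = (-6*x + 3*y) dx ∧ dy

Distribute the wedge, using dx_i ∧ dx_j = -dx_j ∧ dx_i and dx_i ∧ dx_i = 0. For each pair (i, j) with i < j, the coefficient of dx_i ∧ dx_j in alpha ∧ beta is (alpha_i * beta_j - alpha_j * beta_i). Collecting: alpha ∧ beta = (-6*x + 3*y) dx ∧ dy.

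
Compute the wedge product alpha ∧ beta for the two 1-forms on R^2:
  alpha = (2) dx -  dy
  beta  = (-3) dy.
alpha ∧ beta = (-6) dx ∧ dy

Distribute the wedge, using dx_i ∧ dx_j = -dx_j ∧ dx_i and dx_i ∧ dx_i = 0. For each pair (i, j) with i < j, the coefficient of dx_i ∧ dx_j in alpha ∧ beta is (alpha_i * beta_j - alpha_j * beta_i). Collecting: alpha ∧ beta = (-6) dx ∧ dy.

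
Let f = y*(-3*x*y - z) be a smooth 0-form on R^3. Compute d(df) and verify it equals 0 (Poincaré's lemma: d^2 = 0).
d(df) = 0

Step 1: df = sum_i (∂f/∂x_i) dx_i = (-3*y^2) dx + (-6*x*y - z) dy + (-y) dz.
Step 2: Apply d again. Using the 1-form formula, the coefficient of dx ∧ dy in d(df) is ∂^2 f/∂x ∂y - ∂^2 f/∂y ∂x = (-6*y) - (-6*y) = 0 (equality of mixed partials for smooth f).
Similarly for dx ∧ dz and dy ∧ dz — all coefficients vanish. So d(df) = 0.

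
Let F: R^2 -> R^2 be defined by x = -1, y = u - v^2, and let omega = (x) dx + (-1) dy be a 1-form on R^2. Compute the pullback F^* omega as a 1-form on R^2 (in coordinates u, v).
F^* omega = (-1) du + (2*v) dv

Using F^*(f dg) = (f ∘ F) d(g ∘ F), substitute each coordinate x_i by F_i(u, v) in f_i, and replace dx_i by d F_i = (∂F_i/∂u) du + (∂F_i/∂v) dv.
  For the x component: f_1(F) = -1; d F_1 = (0) du + (0) dv
  For the y component: f_2(F) = -1; d F_2 = (1) du + (-2*v) dv
Combining and collecting du, dv coefficients:
  coeff of du: -1
  coeff of dv: 2*v
F^* omega = (-1) du + (2*v) dv.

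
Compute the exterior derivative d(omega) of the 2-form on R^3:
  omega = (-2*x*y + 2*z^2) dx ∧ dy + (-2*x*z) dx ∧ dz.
d(omega) = (4*z) dx ∧ dy ∧ dz

For a 2-form omega = sum_{i<j} g_{ij} dx_i ∧ dx_j, the exterior derivative is
  d(omega) = sum_{i<j} d(g_{ij}) ∧ dx_i ∧ dx_j = sum_{i<j, k} (∂g_{ij}/∂x_k) dx_k ∧ dx_i ∧ dx_j.
Expand each term, using dx_k ∧ dx_i ∧ dx_j = sgn(permutation) dx_{(a)} ∧ dx_{(b)} ∧ dx_{(c)} with (a < b < c) sorted:
  d(-2*x*y + 2*z^2) includes (∂/∂z)(-2*x*y + 2*z^2) dz = (4*z) dz, which multiplied by dx ∧ dy gives (4*z) dx ∧ dy ∧ dz
Collecting like 3-forms: d(omega) = (4*z) dx ∧ dy ∧ dz.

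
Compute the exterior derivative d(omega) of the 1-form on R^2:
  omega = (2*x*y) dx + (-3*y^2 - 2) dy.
d(omega) = (-2*x) dx ∧ dy

For a 1-form omega = sum_i f_i dx_i, the exterior derivative is
  d(omega) = sum_{i < j} (∂f_j/∂x_i - ∂f_i/∂x_j) dx_i ∧ dx_j.
  coefficient of dx ∧ dy: ∂f_2/∂x - ∂f_1/∂y = ∂(-3*y^2 - 2)/∂x - ∂(2*x*y)/∂y = -2*x
Assembling: d(omega) = (-2*x) dx ∧ dy.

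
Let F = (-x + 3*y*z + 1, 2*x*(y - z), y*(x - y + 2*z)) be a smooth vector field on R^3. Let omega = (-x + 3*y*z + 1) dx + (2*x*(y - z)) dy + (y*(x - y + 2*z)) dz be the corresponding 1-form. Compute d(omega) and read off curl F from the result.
d(omega) = (3*x - 2*y + 2*z) dy ∧ dz + (2*y) dz ∧ dx + (2*y - 5*z) dx ∧ dy; curl F = (3*x - 2*y + 2*z, 2*y, 2*y - 5*z)

d omega = sum_{i<j} (∂f_j/∂x_i - ∂f_i/∂x_j) dx_i ∧ dx_j. Under the identification (dy ∧ dz, dz ∧ dx, dx ∧ dy) ↔ (e_x, e_y, e_z), the coefficients are exactly the components of curl F. Compute:
  ∂R/∂y - ∂Q/∂z = (x - 2*y + 2*z) - (-2*x) = 3*x - 2*y + 2*z
  ∂P/∂z - ∂R/∂x = (3*y) - (y) = 2*y
  ∂Q/∂x - ∂P/∂y = (2*y - 2*z) - (3*z) = 2*y - 5*z.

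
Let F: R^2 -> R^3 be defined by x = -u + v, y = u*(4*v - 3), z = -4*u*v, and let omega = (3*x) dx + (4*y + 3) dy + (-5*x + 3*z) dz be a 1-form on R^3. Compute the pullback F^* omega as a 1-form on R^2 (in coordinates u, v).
F^* omega = (112*u*v^2 - 116*u*v + 39*u + 20*v^2 + 9*v - 9) du + (112*u^2*v - 68*u^2 + 20*u*v + 9*u + 3*v) dv

Using F^*(f dg) = (f ∘ F) d(g ∘ F), substitute each coordinate x_i by F_i(u, v) in f_i, and replace dx_i by d F_i = (∂F_i/∂u) du + (∂F_i/∂v) dv.
  For the x component: f_1(F) = -3*u + 3*v; d F_1 = (-1) du + (1) dv
  For the y component: f_2(F) = 16*u*v - 12*u + 3; d F_2 = (4*v - 3) du + (4*u) dv
  For the z component: f_3(F) = -12*u*v + 5*u - 5*v; d F_3 = (-4*v) du + (-4*u) dv
Combining and collecting du, dv coefficients:
  coeff of du: 112*u*v^2 - 116*u*v + 39*u + 20*v^2 + 9*v - 9
  coeff of dv: 112*u^2*v - 68*u^2 + 20*u*v + 9*u + 3*v
F^* omega = (112*u*v^2 - 116*u*v + 39*u + 20*v^2 + 9*v - 9) du + (112*u^2*v - 68*u^2 + 20*u*v + 9*u + 3*v) dv.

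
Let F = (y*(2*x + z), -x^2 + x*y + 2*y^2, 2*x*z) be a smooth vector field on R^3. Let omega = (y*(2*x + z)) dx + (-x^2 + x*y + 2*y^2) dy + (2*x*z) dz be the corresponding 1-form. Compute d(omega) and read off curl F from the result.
d(omega) = (0) dy ∧ dz + (y - 2*z) dz ∧ dx + (-4*x + y - z) dx ∧ dy; curl F = (0, y - 2*z, -4*x + y - z)

d omega = sum_{i<j} (∂f_j/∂x_i - ∂f_i/∂x_j) dx_i ∧ dx_j. Under the identification (dy ∧ dz, dz ∧ dx, dx ∧ dy) ↔ (e_x, e_y, e_z), the coefficients are exactly the components of curl F. Compute:
  ∂R/∂y - ∂Q/∂z = (0) - (0) = 0
  ∂P/∂z - ∂R/∂x = (y) - (2*z) = y - 2*z
  ∂Q/∂x - ∂P/∂y = (-2*x + y) - (2*x + z) = -4*x + y - z.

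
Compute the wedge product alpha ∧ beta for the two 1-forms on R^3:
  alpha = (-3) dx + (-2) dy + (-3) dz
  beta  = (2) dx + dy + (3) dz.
alpha ∧ beta = (1) dx ∧ dy + (-3) dx ∧ dz + (-3) dy ∧ dz

Distribute the wedge, using dx_i ∧ dx_j = -dx_j ∧ dx_i and dx_i ∧ dx_i = 0. For each pair (i, j) with i < j, the coefficient of dx_i ∧ dx_j in alpha ∧ beta is (alpha_i * beta_j - alpha_j * beta_i). Collecting: alpha ∧ beta = (1) dx ∧ dy + (-3) dx ∧ dz + (-3) dy ∧ dz.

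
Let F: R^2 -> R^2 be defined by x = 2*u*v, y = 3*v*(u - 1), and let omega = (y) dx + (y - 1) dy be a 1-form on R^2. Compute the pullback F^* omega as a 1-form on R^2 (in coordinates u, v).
F^* omega = (3*v*(5*u*v - 5*v - 1)) du + (15*u^2*v - 24*u*v - 3*u + 9*v + 3) dv

Using F^*(f dg) = (f ∘ F) d(g ∘ F), substitute each coordinate x_i by F_i(u, v) in f_i, and replace dx_i by d F_i = (∂F_i/∂u) du + (∂F_i/∂v) dv.
  For the x component: f_1(F) = 3*v*(u - 1); d F_1 = (2*v) du + (2*u) dv
  For the y component: f_2(F) = 3*u*v - 3*v - 1; d F_2 = (3*v) du + (3*u - 3) dv
Combining and collecting du, dv coefficients:
  coeff of du: 3*v*(5*u*v - 5*v - 1)
  coeff of dv: 15*u^2*v - 24*u*v - 3*u + 9*v + 3
F^* omega = (3*v*(5*u*v - 5*v - 1)) du + (15*u^2*v - 24*u*v - 3*u + 9*v + 3) dv.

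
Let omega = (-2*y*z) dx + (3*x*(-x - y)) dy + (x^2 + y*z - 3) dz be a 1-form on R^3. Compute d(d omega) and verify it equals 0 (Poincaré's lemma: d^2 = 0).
d(d omega) = 0

Step 1: d omega = sum_{i<j} (∂f_j/∂x_i - ∂f_i/∂x_j) dx_i ∧ dx_j:
  coeff of dx ∧ dy: -6*x - 3*y + 2*z
  coeff of dx ∧ dz: 2*x + 2*y
  coeff of dy ∧ dz: z
Step 2: Apply d again to each 2-form coefficient. The only possible 3-form in R^3 is dx ∧ dy ∧ dz, with coefficient
  ∂(coeff of dy∧dz)/∂x - ∂(coeff of dx∧dz)/∂y + ∂(coeff of dx∧dy)/∂z
  = ∂/∂x (z) - ∂/∂y (2*x + 2*y) + ∂/∂z (-6*x - 3*y + 2*z).
Each of these terms simplifies to sums of mixed partials that cancel in pairs. The result is 0 (by equality of mixed partials for smooth functions — Schwarz / Clairaut).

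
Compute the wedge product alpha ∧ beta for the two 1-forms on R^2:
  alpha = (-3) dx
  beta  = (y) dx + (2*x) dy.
alpha ∧ beta = (-6*x) dx ∧ dy

Distribute the wedge, using dx_i ∧ dx_j = -dx_j ∧ dx_i and dx_i ∧ dx_i = 0. For each pair (i, j) with i < j, the coefficient of dx_i ∧ dx_j in alpha ∧ beta is (alpha_i * beta_j - alpha_j * beta_i). Collecting: alpha ∧ beta = (-6*x) dx ∧ dy.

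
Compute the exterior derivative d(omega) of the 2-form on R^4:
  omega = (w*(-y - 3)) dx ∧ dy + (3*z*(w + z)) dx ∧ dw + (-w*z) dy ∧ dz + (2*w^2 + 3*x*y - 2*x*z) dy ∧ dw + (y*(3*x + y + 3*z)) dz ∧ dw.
d(omega) = (2*y - 2*z - 3) dx ∧ dy ∧ dw + (-3*w + 3*y - 6*z) dx ∧ dz ∧ dw + (5*x + 2*y + 2*z) dy ∧ dz ∧ dw

For a 2-form omega = sum_{i<j} g_{ij} dx_i ∧ dx_j, the exterior derivative is
  d(omega) = sum_{i<j} d(g_{ij}) ∧ dx_i ∧ dx_j = sum_{i<j, k} (∂g_{ij}/∂x_k) dx_k ∧ dx_i ∧ dx_j.
Expand each term, using dx_k ∧ dx_i ∧ dx_j = sgn(permutation) dx_{(a)} ∧ dx_{(b)} ∧ dx_{(c)} with (a < b < c) sorted:
  d(w*(-y - 3)) includes (∂/∂w)(w*(-y - 3)) dw = (-y - 3) dw, which multiplied by dx ∧ dy gives (-y - 3) dx ∧ dy ∧ dw
  d(3*z*(w + z)) includes (∂/∂z)(3*z*(w + z)) dz = (3*w + 6*z) dz, which multiplied by dx ∧ dw gives (-3*w - 6*z) dx ∧ dz ∧ dw
  d(-w*z) includes (∂/∂w)(-w*z) dw = (-z) dw, which multiplied by dy ∧ dz gives (-z) dy ∧ dz ∧ dw
  d(2*w^2 + 3*x*y - 2*x*z) includes (∂/∂x)(2*w^2 + 3*x*y - 2*x*z) dx = (3*y - 2*z) dx, which multiplied by dy ∧ dw gives (3*y - 2*z) dx ∧ dy ∧ dw
  d(2*w^2 + 3*x*y - 2*x*z) includes (∂/∂z)(2*w^2 + 3*x*y - 2*x*z) dz = (-2*x) dz, which multiplied by dy ∧ dw gives (2*x) dy ∧ dz ∧ dw
  d(y*(3*x + y + 3*z)) includes (∂/∂x)(y*(3*x + y + 3*z)) dx = (3*y) dx, which multiplied by dz ∧ dw gives (3*y) dx ∧ dz ∧ dw
  d(y*(3*x + y + 3*z)) includes (∂/∂y)(y*(3*x + y + 3*z)) dy = (3*x + 2*y + 3*z) dy, which multiplied by dz ∧ dw gives (3*x + 2*y + 3*z) dy ∧ dz ∧ dw
Collecting like 3-forms: d(omega) = (2*y - 2*z - 3) dx ∧ dy ∧ dw + (-3*w + 3*y - 6*z) dx ∧ dz ∧ dw + (5*x + 2*y + 2*z) dy ∧ dz ∧ dw.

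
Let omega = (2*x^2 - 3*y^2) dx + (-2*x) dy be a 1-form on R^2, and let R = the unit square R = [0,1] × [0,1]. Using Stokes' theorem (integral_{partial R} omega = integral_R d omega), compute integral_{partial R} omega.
integral_(partial R) omega = 1

Stokes: integral_partial_R omega = integral_R d omega with d omega = (∂Q/∂x - ∂P/∂y) dx ∧ dy.
  ∂Q/∂x = -2
  ∂P/∂y = -6*y
  integrand = ∂Q/∂x - ∂P/∂y = 6*y - 2.
Integrating over R: integral_0^1 integral_0^1 (6*y - 2) dx dy = 1.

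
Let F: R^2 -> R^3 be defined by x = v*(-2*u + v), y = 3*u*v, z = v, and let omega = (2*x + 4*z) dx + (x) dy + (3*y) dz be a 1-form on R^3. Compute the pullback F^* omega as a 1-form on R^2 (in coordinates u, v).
F^* omega = (v^2*(2*u - v - 8)) du + (v*(2*u^2 - 9*u*v + u + 4*v^2 + 8*v)) dv

Using F^*(f dg) = (f ∘ F) d(g ∘ F), substitute each coordinate x_i by F_i(u, v) in f_i, and replace dx_i by d F_i = (∂F_i/∂u) du + (∂F_i/∂v) dv.
  For the x component: f_1(F) = 2*v*(-2*u + v + 2); d F_1 = (-2*v) du + (-2*u + 2*v) dv
  For the y component: f_2(F) = v*(-2*u + v); d F_2 = (3*v) du + (3*u) dv
  For the z component: f_3(F) = 9*u*v; d F_3 = (0) du + (1) dv
Combining and collecting du, dv coefficients:
  coeff of du: v^2*(2*u - v - 8)
  coeff of dv: v*(2*u^2 - 9*u*v + u + 4*v^2 + 8*v)
F^* omega = (v^2*(2*u - v - 8)) du + (v*(2*u^2 - 9*u*v + u + 4*v^2 + 8*v)) dv.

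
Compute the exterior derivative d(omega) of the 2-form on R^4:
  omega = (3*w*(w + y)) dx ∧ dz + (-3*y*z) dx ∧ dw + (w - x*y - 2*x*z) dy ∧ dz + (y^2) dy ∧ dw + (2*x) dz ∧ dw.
d(omega) = (-3*w - y - 2*z) dx ∧ dy ∧ dz + (6*w + 6*y + 2) dx ∧ dz ∧ dw + (3*z) dx ∧ dy ∧ dw + (1) dy ∧ dz ∧ dw

For a 2-form omega = sum_{i<j} g_{ij} dx_i ∧ dx_j, the exterior derivative is
  d(omega) = sum_{i<j} d(g_{ij}) ∧ dx_i ∧ dx_j = sum_{i<j, k} (∂g_{ij}/∂x_k) dx_k ∧ dx_i ∧ dx_j.
Expand each term, using dx_k ∧ dx_i ∧ dx_j = sgn(permutation) dx_{(a)} ∧ dx_{(b)} ∧ dx_{(c)} with (a < b < c) sorted:
  d(3*w*(w + y)) includes (∂/∂y)(3*w*(w + y)) dy = (3*w) dy, which multiplied by dx ∧ dz gives (-3*w) dx ∧ dy ∧ dz
  d(3*w*(w + y)) includes (∂/∂w)(3*w*(w + y)) dw = (6*w + 3*y) dw, which multiplied by dx ∧ dz gives (6*w + 3*y) dx ∧ dz ∧ dw
  d(-3*y*z) includes (∂/∂y)(-3*y*z) dy = (-3*z) dy, which multiplied by dx ∧ dw gives (3*z) dx ∧ dy ∧ dw
  d(-3*y*z) includes (∂/∂z)(-3*y*z) dz = (-3*y) dz, which multiplied by dx ∧ dw gives (3*y) dx ∧ dz ∧ dw
  d(w - x*y - 2*x*z) includes (∂/∂x)(w - x*y - 2*x*z) dx = (-y - 2*z) dx, which multiplied by dy ∧ dz gives (-y - 2*z) dx ∧ dy ∧ dz
  d(w - x*y - 2*x*z) includes (∂/∂w)(w - x*y - 2*x*z) dw = (1) dw, which multiplied by dy ∧ dz gives (1) dy ∧ dz ∧ dw
  d(2*x) includes (∂/∂x)(2*x) dx = (2) dx, which multiplied by dz ∧ dw gives (2) dx ∧ dz ∧ dw
Collecting like 3-forms: d(omega) = (-3*w - y - 2*z) dx ∧ dy ∧ dz + (6*w + 6*y + 2) dx ∧ dz ∧ dw + (3*z) dx ∧ dy ∧ dw + (1) dy ∧ dz ∧ dw.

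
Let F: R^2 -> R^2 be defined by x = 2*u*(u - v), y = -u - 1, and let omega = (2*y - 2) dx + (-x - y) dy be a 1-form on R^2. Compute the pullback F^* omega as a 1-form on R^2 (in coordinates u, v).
F^* omega = (-6*u^2 + 2*u*v - 17*u + 8*v - 1) du + (4*u*(u + 2)) dv

Using F^*(f dg) = (f ∘ F) d(g ∘ F), substitute each coordinate x_i by F_i(u, v) in f_i, and replace dx_i by d F_i = (∂F_i/∂u) du + (∂F_i/∂v) dv.
  For the x component: f_1(F) = -2*u - 4; d F_1 = (4*u - 2*v) du + (-2*u) dv
  For the y component: f_2(F) = -2*u^2 + 2*u*v + u + 1; d F_2 = (-1) du + (0) dv
Combining and collecting du, dv coefficients:
  coeff of du: -6*u^2 + 2*u*v - 17*u + 8*v - 1
  coeff of dv: 4*u*(u + 2)
F^* omega = (-6*u^2 + 2*u*v - 17*u + 8*v - 1) du + (4*u*(u + 2)) dv.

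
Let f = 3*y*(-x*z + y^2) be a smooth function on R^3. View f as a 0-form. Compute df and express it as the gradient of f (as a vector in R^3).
df = (-3*y*z) dx + (-3*x*z + 9*y^2) dy + (-3*x*y) dz; grad f = (-3*y*z, -3*x*z + 9*y^2, -3*x*y)

For a 0-form f, d f = (∂f/∂x) dx + (∂f/∂y) dy + (∂f/∂z) dz. The components of the vector representation are exactly the entries of grad f in Cartesian coordinates:
  ∂f/∂x = -3*y*z
  ∂f/∂y = -3*x*z + 9*y^2
  ∂f/∂z = -3*x*y.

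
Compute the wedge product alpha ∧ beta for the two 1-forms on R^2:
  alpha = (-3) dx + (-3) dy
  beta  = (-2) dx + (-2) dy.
alpha ∧ beta = 0

Distribute the wedge, using dx_i ∧ dx_j = -dx_j ∧ dx_i and dx_i ∧ dx_i = 0. For each pair (i, j) with i < j, the coefficient of dx_i ∧ dx_j in alpha ∧ beta is (alpha_i * beta_j - alpha_j * beta_i). Collecting: alpha ∧ beta = 0.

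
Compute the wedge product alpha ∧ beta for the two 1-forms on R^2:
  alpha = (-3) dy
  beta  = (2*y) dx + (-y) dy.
alpha ∧ beta = (6*y) dx ∧ dy

Distribute the wedge, using dx_i ∧ dx_j = -dx_j ∧ dx_i and dx_i ∧ dx_i = 0. For each pair (i, j) with i < j, the coefficient of dx_i ∧ dx_j in alpha ∧ beta is (alpha_i * beta_j - alpha_j * beta_i). Collecting: alpha ∧ beta = (6*y) dx ∧ dy.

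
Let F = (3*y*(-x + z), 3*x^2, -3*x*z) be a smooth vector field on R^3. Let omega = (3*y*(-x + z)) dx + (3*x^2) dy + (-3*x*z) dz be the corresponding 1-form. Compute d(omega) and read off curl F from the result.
d(omega) = (0) dy ∧ dz + (3*y + 3*z) dz ∧ dx + (9*x - 3*z) dx ∧ dy; curl F = (0, 3*y + 3*z, 9*x - 3*z)

d omega = sum_{i<j} (∂f_j/∂x_i - ∂f_i/∂x_j) dx_i ∧ dx_j. Under the identification (dy ∧ dz, dz ∧ dx, dx ∧ dy) ↔ (e_x, e_y, e_z), the coefficients are exactly the components of curl F. Compute:
  ∂R/∂y - ∂Q/∂z = (0) - (0) = 0
  ∂P/∂z - ∂R/∂x = (3*y) - (-3*z) = 3*y + 3*z
  ∂Q/∂x - ∂P/∂y = (6*x) - (-3*x + 3*z) = 9*x - 3*z.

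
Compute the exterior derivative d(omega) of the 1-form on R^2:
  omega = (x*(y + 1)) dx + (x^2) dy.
d(omega) = (x) dx ∧ dy

For a 1-form omega = sum_i f_i dx_i, the exterior derivative is
  d(omega) = sum_{i < j} (∂f_j/∂x_i - ∂f_i/∂x_j) dx_i ∧ dx_j.
  coefficient of dx ∧ dy: ∂f_2/∂x - ∂f_1/∂y = ∂(x^2)/∂x - ∂(x*(y + 1))/∂y = x
Assembling: d(omega) = (x) dx ∧ dy.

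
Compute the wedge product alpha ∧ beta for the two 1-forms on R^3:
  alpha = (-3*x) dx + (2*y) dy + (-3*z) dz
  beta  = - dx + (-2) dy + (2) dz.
alpha ∧ beta = (6*x + 2*y) dx ∧ dy + (-6*x - 3*z) dx ∧ dz + (4*y - 6*z) dy ∧ dz

Distribute the wedge, using dx_i ∧ dx_j = -dx_j ∧ dx_i and dx_i ∧ dx_i = 0. For each pair (i, j) with i < j, the coefficient of dx_i ∧ dx_j in alpha ∧ beta is (alpha_i * beta_j - alpha_j * beta_i). Collecting: alpha ∧ beta = (6*x + 2*y) dx ∧ dy + (-6*x - 3*z) dx ∧ dz + (4*y - 6*z) dy ∧ dz.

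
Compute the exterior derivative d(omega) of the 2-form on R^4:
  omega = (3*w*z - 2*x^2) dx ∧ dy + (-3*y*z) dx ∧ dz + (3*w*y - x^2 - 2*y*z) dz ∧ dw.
d(omega) = (3*w + 3*z) dx ∧ dy ∧ dz + (3*z) dx ∧ dy ∧ dw + (-2*x) dx ∧ dz ∧ dw + (3*w - 2*z) dy ∧ dz ∧ dw

For a 2-form omega = sum_{i<j} g_{ij} dx_i ∧ dx_j, the exterior derivative is
  d(omega) = sum_{i<j} d(g_{ij}) ∧ dx_i ∧ dx_j = sum_{i<j, k} (∂g_{ij}/∂x_k) dx_k ∧ dx_i ∧ dx_j.
Expand each term, using dx_k ∧ dx_i ∧ dx_j = sgn(permutation) dx_{(a)} ∧ dx_{(b)} ∧ dx_{(c)} with (a < b < c) sorted:
  d(3*w*z - 2*x^2) includes (∂/∂z)(3*w*z - 2*x^2) dz = (3*w) dz, which multiplied by dx ∧ dy gives (3*w) dx ∧ dy ∧ dz
  d(3*w*z - 2*x^2) includes (∂/∂w)(3*w*z - 2*x^2) dw = (3*z) dw, which multiplied by dx ∧ dy gives (3*z) dx ∧ dy ∧ dw
  d(-3*y*z) includes (∂/∂y)(-3*y*z) dy = (-3*z) dy, which multiplied by dx ∧ dz gives (3*z) dx ∧ dy ∧ dz
  d(3*w*y - x^2 - 2*y*z) includes (∂/∂x)(3*w*y - x^2 - 2*y*z) dx = (-2*x) dx, which multiplied by dz ∧ dw gives (-2*x) dx ∧ dz ∧ dw
  d(3*w*y - x^2 - 2*y*z) includes (∂/∂y)(3*w*y - x^2 - 2*y*z) dy = (3*w - 2*z) dy, which multiplied by dz ∧ dw gives (3*w - 2*z) dy ∧ dz ∧ dw
Collecting like 3-forms: d(omega) = (3*w + 3*z) dx ∧ dy ∧ dz + (3*z) dx ∧ dy ∧ dw + (-2*x) dx ∧ dz ∧ dw + (3*w - 2*z) dy ∧ dz ∧ dw.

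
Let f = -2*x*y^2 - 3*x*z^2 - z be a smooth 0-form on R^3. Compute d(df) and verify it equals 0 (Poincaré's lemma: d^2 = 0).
d(df) = 0

Step 1: df = sum_i (∂f/∂x_i) dx_i = (-2*y^2 - 3*z^2) dx + (-4*x*y) dy + (-6*x*z - 1) dz.
Step 2: Apply d again. Using the 1-form formula, the coefficient of dx ∧ dy in d(df) is ∂^2 f/∂x ∂y - ∂^2 f/∂y ∂x = (-4*y) - (-4*y) = 0 (equality of mixed partials for smooth f).
Similarly for dx ∧ dz and dy ∧ dz — all coefficients vanish. So d(df) = 0.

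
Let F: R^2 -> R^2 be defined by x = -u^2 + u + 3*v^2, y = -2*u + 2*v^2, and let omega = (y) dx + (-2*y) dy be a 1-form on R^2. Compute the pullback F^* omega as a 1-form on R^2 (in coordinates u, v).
F^* omega = (4*u^2 - 4*u*v^2 - 10*u + 10*v^2) du + (4*v*(u - v^2)) dv

Using F^*(f dg) = (f ∘ F) d(g ∘ F), substitute each coordinate x_i by F_i(u, v) in f_i, and replace dx_i by d F_i = (∂F_i/∂u) du + (∂F_i/∂v) dv.
  For the x component: f_1(F) = -2*u + 2*v^2; d F_1 = (1 - 2*u) du + (6*v) dv
  For the y component: f_2(F) = 4*u - 4*v^2; d F_2 = (-2) du + (4*v) dv
Combining and collecting du, dv coefficients:
  coeff of du: 4*u^2 - 4*u*v^2 - 10*u + 10*v^2
  coeff of dv: 4*v*(u - v^2)
F^* omega = (4*u^2 - 4*u*v^2 - 10*u + 10*v^2) du + (4*v*(u - v^2)) dv.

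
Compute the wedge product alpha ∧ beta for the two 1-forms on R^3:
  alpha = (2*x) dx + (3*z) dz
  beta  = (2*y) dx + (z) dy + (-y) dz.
alpha ∧ beta = (2*x*z) dx ∧ dy + (-2*y*(x + 3*z)) dx ∧ dz + (-3*z^2) dy ∧ dz

Distribute the wedge, using dx_i ∧ dx_j = -dx_j ∧ dx_i and dx_i ∧ dx_i = 0. For each pair (i, j) with i < j, the coefficient of dx_i ∧ dx_j in alpha ∧ beta is (alpha_i * beta_j - alpha_j * beta_i). Collecting: alpha ∧ beta = (2*x*z) dx ∧ dy + (-2*y*(x + 3*z)) dx ∧ dz + (-3*z^2) dy ∧ dz.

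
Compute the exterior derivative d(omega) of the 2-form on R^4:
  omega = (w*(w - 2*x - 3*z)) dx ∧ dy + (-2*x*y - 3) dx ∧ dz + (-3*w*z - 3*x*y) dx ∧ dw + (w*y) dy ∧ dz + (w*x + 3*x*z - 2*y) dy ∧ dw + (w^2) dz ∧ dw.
d(omega) = (-3*w + 2*x) dx ∧ dy ∧ dz + (3*w + x) dx ∧ dy ∧ dw + (3*w) dx ∧ dz ∧ dw + (-3*x + y) dy ∧ dz ∧ dw

For a 2-form omega = sum_{i<j} g_{ij} dx_i ∧ dx_j, the exterior derivative is
  d(omega) = sum_{i<j} d(g_{ij}) ∧ dx_i ∧ dx_j = sum_{i<j, k} (∂g_{ij}/∂x_k) dx_k ∧ dx_i ∧ dx_j.
Expand each term, using dx_k ∧ dx_i ∧ dx_j = sgn(permutation) dx_{(a)} ∧ dx_{(b)} ∧ dx_{(c)} with (a < b < c) sorted:
  d(w*(w - 2*x - 3*z)) includes (∂/∂z)(w*(w - 2*x - 3*z)) dz = (-3*w) dz, which multiplied by dx ∧ dy gives (-3*w) dx ∧ dy ∧ dz
  d(w*(w - 2*x - 3*z)) includes (∂/∂w)(w*(w - 2*x - 3*z)) dw = (2*w - 2*x - 3*z) dw, which multiplied by dx ∧ dy gives (2*w - 2*x - 3*z) dx ∧ dy ∧ dw
  d(-2*x*y - 3) includes (∂/∂y)(-2*x*y - 3) dy = (-2*x) dy, which multiplied by dx ∧ dz gives (2*x) dx ∧ dy ∧ dz
  d(-3*w*z - 3*x*y) includes (∂/∂y)(-3*w*z - 3*x*y) dy = (-3*x) dy, which multiplied by dx ∧ dw gives (3*x) dx ∧ dy ∧ dw
  d(-3*w*z - 3*x*y) includes (∂/∂z)(-3*w*z - 3*x*y) dz = (-3*w) dz, which multiplied by dx ∧ dw gives (3*w) dx ∧ dz ∧ dw
  d(w*y) includes (∂/∂w)(w*y) dw = (y) dw, which multiplied by dy ∧ dz gives (y) dy ∧ dz ∧ dw
  d(w*x + 3*x*z - 2*y) includes (∂/∂x)(w*x + 3*x*z - 2*y) dx = (w + 3*z) dx, which multiplied by dy ∧ dw gives (w + 3*z) dx ∧ dy ∧ dw
  d(w*x + 3*x*z - 2*y) includes (∂/∂z)(w*x + 3*x*z - 2*y) dz = (3*x) dz, which multiplied by dy ∧ dw gives (-3*x) dy ∧ dz ∧ dw
Collecting like 3-forms: d(omega) = (-3*w + 2*x) dx ∧ dy ∧ dz + (3*w + x) dx ∧ dy ∧ dw + (3*w) dx ∧ dz ∧ dw + (-3*x + y) dy ∧ dz ∧ dw.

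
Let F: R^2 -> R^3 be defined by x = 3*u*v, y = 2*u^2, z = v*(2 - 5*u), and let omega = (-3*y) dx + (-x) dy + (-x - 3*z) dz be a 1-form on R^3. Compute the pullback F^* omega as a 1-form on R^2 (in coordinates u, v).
F^* omega = (30*v*(-u^2 - 2*u*v + v)) du + (-18*u^3 - 60*u^2*v + 54*u*v - 12*v) dv

Using F^*(f dg) = (f ∘ F) d(g ∘ F), substitute each coordinate x_i by F_i(u, v) in f_i, and replace dx_i by d F_i = (∂F_i/∂u) du + (∂F_i/∂v) dv.
  For the x component: f_1(F) = -6*u^2; d F_1 = (3*v) du + (3*u) dv
  For the y component: f_2(F) = -3*u*v; d F_2 = (4*u) du + (0) dv
  For the z component: f_3(F) = 6*v*(2*u - 1); d F_3 = (-5*v) du + (2 - 5*u) dv
Combining and collecting du, dv coefficients:
  coeff of du: 30*v*(-u^2 - 2*u*v + v)
  coeff of dv: -18*u^3 - 60*u^2*v + 54*u*v - 12*v
F^* omega = (30*v*(-u^2 - 2*u*v + v)) du + (-18*u^3 - 60*u^2*v + 54*u*v - 12*v) dv.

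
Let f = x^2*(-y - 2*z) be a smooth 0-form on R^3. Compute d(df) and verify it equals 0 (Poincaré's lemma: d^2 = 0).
d(df) = 0

Step 1: df = sum_i (∂f/∂x_i) dx_i = (2*x*(-y - 2*z)) dx + (-x^2) dy + (-2*x^2) dz.
Step 2: Apply d again. Using the 1-form formula, the coefficient of dx ∧ dy in d(df) is ∂^2 f/∂x ∂y - ∂^2 f/∂y ∂x = (-2*x) - (-2*x) = 0 (equality of mixed partials for smooth f).
Similarly for dx ∧ dz and dy ∧ dz — all coefficients vanish. So d(df) = 0.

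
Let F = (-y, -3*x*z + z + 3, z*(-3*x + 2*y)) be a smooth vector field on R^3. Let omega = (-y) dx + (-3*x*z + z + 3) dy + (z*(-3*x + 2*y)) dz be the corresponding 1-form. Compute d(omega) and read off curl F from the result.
d(omega) = (3*x + 2*z - 1) dy ∧ dz + (3*z) dz ∧ dx + (1 - 3*z) dx ∧ dy; curl F = (3*x + 2*z - 1, 3*z, 1 - 3*z)

d omega = sum_{i<j} (∂f_j/∂x_i - ∂f_i/∂x_j) dx_i ∧ dx_j. Under the identification (dy ∧ dz, dz ∧ dx, dx ∧ dy) ↔ (e_x, e_y, e_z), the coefficients are exactly the components of curl F. Compute:
  ∂R/∂y - ∂Q/∂z = (2*z) - (1 - 3*x) = 3*x + 2*z - 1
  ∂P/∂z - ∂R/∂x = (0) - (-3*z) = 3*z
  ∂Q/∂x - ∂P/∂y = (-3*z) - (-1) = 1 - 3*z.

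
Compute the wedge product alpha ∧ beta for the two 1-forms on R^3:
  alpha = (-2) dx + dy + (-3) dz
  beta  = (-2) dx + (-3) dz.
alpha ∧ beta = (2) dx ∧ dy + (-3) dy ∧ dz

Distribute the wedge, using dx_i ∧ dx_j = -dx_j ∧ dx_i and dx_i ∧ dx_i = 0. For each pair (i, j) with i < j, the coefficient of dx_i ∧ dx_j in alpha ∧ beta is (alpha_i * beta_j - alpha_j * beta_i). Collecting: alpha ∧ beta = (2) dx ∧ dy + (-3) dy ∧ dz.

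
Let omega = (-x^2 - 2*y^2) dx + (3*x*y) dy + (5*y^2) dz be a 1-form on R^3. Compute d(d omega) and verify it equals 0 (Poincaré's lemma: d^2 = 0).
d(d omega) = 0

Step 1: d omega = sum_{i<j} (∂f_j/∂x_i - ∂f_i/∂x_j) dx_i ∧ dx_j:
  coeff of dx ∧ dy: 7*y
  coeff of dx ∧ dz: 0
  coeff of dy ∧ dz: 10*y
Step 2: Apply d again to each 2-form coefficient. The only possible 3-form in R^3 is dx ∧ dy ∧ dz, with coefficient
  ∂(coeff of dy∧dz)/∂x - ∂(coeff of dx∧dz)/∂y + ∂(coeff of dx∧dy)/∂z
  = ∂/∂x (10*y) - ∂/∂y (0) + ∂/∂z (7*y).
Each of these terms simplifies to sums of mixed partials that cancel in pairs. The result is 0 (by equality of mixed partials for smooth functions — Schwarz / Clairaut).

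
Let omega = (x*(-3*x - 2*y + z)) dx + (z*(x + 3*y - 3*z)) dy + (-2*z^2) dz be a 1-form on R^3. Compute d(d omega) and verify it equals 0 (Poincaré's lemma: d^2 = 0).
d(d omega) = 0

Step 1: d omega = sum_{i<j} (∂f_j/∂x_i - ∂f_i/∂x_j) dx_i ∧ dx_j:
  coeff of dx ∧ dy: 2*x + z
  coeff of dx ∧ dz: -x
  coeff of dy ∧ dz: -x - 3*y + 6*z
Step 2: Apply d again to each 2-form coefficient. The only possible 3-form in R^3 is dx ∧ dy ∧ dz, with coefficient
  ∂(coeff of dy∧dz)/∂x - ∂(coeff of dx∧dz)/∂y + ∂(coeff of dx∧dy)/∂z
  = ∂/∂x (-x - 3*y + 6*z) - ∂/∂y (-x) + ∂/∂z (2*x + z).
Each of these terms simplifies to sums of mixed partials that cancel in pairs. The result is 0 (by equality of mixed partials for smooth functions — Schwarz / Clairaut).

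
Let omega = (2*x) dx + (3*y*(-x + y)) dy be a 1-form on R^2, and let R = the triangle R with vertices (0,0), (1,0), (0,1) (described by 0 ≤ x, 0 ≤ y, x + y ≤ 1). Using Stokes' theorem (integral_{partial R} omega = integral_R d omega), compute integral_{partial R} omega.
integral_(partial R) omega = -1/2

Stokes: integral_partial_R omega = integral_R d omega with d omega = (∂Q/∂x - ∂P/∂y) dx ∧ dy.
  ∂Q/∂x = -3*y
  ∂P/∂y = 0
  integrand = ∂Q/∂x - ∂P/∂y = -3*y.
Integrating over R: integral_0^1 integral_0^{1-x} (-3*y) dy dx = -1/2.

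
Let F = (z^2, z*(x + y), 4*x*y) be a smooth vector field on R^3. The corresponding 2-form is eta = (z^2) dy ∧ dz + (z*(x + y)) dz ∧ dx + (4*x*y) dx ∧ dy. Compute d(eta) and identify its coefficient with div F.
d(eta) = (z) dx ∧ dy ∧ dz; div F = z

For a 2-form in R^3 of the form above, applying d gives a 3-form with coefficient ∂P/∂x + ∂Q/∂y + ∂R/∂z:
  ∂P/∂x = 0
  ∂Q/∂y = z
  ∂R/∂z = 0
Sum = z, which is exactly div F.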